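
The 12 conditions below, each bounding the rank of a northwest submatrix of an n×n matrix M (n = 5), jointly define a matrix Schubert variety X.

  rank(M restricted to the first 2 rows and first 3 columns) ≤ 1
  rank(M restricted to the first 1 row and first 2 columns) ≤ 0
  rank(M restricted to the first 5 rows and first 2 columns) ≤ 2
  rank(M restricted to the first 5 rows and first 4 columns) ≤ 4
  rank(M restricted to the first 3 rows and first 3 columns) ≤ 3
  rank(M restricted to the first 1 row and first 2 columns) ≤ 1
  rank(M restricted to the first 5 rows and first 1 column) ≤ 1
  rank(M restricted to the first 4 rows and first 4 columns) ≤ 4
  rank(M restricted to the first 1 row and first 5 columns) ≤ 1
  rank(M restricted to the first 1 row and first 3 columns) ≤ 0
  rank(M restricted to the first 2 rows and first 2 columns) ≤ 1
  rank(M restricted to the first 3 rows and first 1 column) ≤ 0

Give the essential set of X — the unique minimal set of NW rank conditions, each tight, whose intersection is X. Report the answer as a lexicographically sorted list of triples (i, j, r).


Rank table r_w(5×5) implied by the 12 constraints:

  R[1]: 0 | 0 | 0 | 1 | 1
  R[2]: 0 | 1 | 1 | 2 | 2
  R[3]: 0 | 1 | 2 | 3 | 3
  R[4]: 1 | 2 | 3 | 4 | 4
  R[5]: 1 | 2 | 3 | 4 | 5

so w = (4, 2, 3, 1, 5).

2 SE-corners of the 5-cell Rothe diagram give Ess(w):

[(1, 3, 0), (3, 1, 0)]


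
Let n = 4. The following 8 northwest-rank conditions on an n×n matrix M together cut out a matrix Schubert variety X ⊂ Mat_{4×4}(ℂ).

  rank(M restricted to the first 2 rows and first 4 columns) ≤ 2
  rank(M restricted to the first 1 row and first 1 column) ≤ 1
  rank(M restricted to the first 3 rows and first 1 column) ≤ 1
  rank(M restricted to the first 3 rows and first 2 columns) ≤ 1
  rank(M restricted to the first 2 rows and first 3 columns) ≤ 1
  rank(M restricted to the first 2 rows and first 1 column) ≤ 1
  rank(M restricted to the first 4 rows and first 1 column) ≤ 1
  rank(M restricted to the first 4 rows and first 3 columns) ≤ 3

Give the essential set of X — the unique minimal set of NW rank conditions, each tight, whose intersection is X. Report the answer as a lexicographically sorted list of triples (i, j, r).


Recovering R(i,j) via the rank-extension bound from the 8 conditions:

  i=1: 1, 1, 1, 1
  i=2: 1, 1, 1, 2
  i=3: 1, 1, 2, 3
  i=4: 1, 2, 3, 4

so w = (1, 4, 3, 2).

2 SE-corners of the 3-cell Rothe diagram give Ess(w):

[(2, 3, 1), (3, 2, 1)]


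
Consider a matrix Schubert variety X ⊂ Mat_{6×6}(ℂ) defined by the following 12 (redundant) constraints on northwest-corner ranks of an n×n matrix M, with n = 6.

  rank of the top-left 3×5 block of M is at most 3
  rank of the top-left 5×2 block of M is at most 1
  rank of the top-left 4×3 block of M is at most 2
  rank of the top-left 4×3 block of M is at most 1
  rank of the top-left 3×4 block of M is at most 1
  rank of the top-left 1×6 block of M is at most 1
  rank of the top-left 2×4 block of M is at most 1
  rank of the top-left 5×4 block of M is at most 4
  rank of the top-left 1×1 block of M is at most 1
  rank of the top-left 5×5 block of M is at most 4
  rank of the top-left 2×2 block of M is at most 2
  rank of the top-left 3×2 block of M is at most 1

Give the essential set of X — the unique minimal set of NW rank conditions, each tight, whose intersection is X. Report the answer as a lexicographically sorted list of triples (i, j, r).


Propagating the 12 rank bounds to every northwest block:

  i=1: 1 1 1 1 1 1
  i=2: 1 1 1 1 2 2
  i=3: 1 1 1 1 2 3
  i=4: 1 1 1 2 3 4
  i=5: 1 1 2 3 4 5
  i=6: 1 2 3 4 5 6

second differences of R give the permutation w = (1, 5, 6, 4, 3, 2).

ℓ(w)=9; the 3 essential cells (i,j,r):

[(3, 4, 1), (4, 3, 1), (5, 2, 1)]


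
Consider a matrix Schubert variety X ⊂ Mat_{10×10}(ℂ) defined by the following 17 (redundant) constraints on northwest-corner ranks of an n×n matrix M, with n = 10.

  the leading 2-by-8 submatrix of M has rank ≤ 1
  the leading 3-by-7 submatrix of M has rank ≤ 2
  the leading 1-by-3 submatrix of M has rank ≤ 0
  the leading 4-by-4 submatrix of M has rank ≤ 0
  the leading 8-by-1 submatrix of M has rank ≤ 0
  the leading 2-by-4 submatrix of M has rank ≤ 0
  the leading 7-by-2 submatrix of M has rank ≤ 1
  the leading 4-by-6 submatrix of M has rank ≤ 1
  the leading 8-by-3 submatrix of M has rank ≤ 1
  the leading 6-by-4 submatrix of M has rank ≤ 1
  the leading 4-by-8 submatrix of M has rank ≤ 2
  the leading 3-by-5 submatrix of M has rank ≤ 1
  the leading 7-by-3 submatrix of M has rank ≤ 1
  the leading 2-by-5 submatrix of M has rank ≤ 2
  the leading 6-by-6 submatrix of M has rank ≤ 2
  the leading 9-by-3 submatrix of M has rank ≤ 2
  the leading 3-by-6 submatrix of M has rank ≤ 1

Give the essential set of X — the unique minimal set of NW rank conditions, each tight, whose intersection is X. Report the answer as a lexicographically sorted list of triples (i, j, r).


Recovering R(i,j) via the rank-extension bound from the 17 conditions:

  row 1: 0 0 0 0 1 1 1 1 1 1
  row 2: 0 0 0 0 1 1 1 1 2 2
  row 3: 0 0 0 0 1 1 2 2 3 3
  row 4: 0 0 0 0 1 1 2 2 3 4
  row 5: 0 1 1 1 2 2 3 3 4 5
  row 6: 0 1 1 1 2 2 3 4 5 6
  row 7: 0 1 1 2 3 3 4 5 6 7
  row 8: 0 1 1 2 3 4 5 6 7 8
  row 9: 1 2 2 3 4 5 6 7 8 9
  row 10: 1 2 3 4 5 6 7 8 9 10

second differences of R give the permutation w = (5, 9, 7, 10, 2, 8, 4, 6, 1, 3).

D(w) has 31 cells with 8 SE-corners; essential set:

[(2, 8, 1), (4, 4, 0), (4, 6, 1), (4, 8, 2), (6, 4, 1), (6, 6, 2), (8, 1, 0), (8, 3, 1)]


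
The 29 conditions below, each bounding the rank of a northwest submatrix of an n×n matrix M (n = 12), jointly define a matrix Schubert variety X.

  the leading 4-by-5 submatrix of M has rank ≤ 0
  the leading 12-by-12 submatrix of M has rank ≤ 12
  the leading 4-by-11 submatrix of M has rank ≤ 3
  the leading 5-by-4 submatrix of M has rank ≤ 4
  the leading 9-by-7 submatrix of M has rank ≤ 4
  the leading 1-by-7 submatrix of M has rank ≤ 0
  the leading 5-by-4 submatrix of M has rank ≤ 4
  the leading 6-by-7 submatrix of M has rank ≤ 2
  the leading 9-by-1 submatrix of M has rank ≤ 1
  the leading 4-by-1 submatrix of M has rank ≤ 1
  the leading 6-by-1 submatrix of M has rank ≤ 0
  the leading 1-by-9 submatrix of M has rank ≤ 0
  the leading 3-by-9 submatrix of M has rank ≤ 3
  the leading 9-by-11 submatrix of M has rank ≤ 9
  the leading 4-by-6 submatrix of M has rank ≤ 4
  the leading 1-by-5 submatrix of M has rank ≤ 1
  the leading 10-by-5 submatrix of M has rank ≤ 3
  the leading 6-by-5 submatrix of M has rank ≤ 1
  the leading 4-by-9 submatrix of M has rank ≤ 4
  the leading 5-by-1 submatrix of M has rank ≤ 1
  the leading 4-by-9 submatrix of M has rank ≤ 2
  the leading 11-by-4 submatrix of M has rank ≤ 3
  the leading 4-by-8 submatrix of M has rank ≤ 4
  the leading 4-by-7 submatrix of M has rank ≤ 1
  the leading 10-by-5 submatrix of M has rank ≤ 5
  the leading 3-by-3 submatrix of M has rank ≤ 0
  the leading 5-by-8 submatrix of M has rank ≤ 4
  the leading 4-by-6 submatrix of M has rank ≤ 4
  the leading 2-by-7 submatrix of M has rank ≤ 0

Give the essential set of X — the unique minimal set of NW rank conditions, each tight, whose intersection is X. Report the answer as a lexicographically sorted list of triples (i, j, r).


Rank table r_w(12×12) implied by the 29 constraints:

  i=1: 0, 0, 0, 0, 0, 0, 0, 0, 0, 1, 1, 1
  i=2: 0, 0, 0, 0, 0, 0, 0, 1, 1, 2, 2, 2
  i=3: 0, 0, 0, 0, 0, 1, 1, 2, 2, 3, 3, 3
  i=4: 0, 0, 0, 0, 0, 1, 1, 2, 2, 3, 3, 4
  i=5: 0, 1, 1, 1, 1, 2, 2, 3, 3, 4, 4, 5
  i=6: 0, 1, 1, 1, 1, 2, 2, 3, 4, 5, 5, 6
  i=7: 1, 2, 2, 2, 2, 3, 3, 4, 5, 6, 6, 7
  i=8: 1, 2, 3, 3, 3, 4, 4, 5, 6, 7, 7, 8
  i=9: 1, 2, 3, 3, 3, 4, 4, 5, 6, 7, 8, 9
  i=10: 1, 2, 3, 3, 3, 4, 5, 6, 7, 8, 9, 10
  i=11: 1, 2, 3, 3, 4, 5, 6, 7, 8, 9, 10, 11
  i=12: 1, 2, 3, 4, 5, 6, 7, 8, 9, 10, 11, 12

reading off 1-entries of Δ²R: w = (10, 8, 6, 12, 2, 9, 1, 3, 11, 7, 5, 4).

D(w) has 41 cells with 12 SE-corners; essential set:

[(1, 9, 0), (2, 7, 0), (4, 5, 0), (4, 7, 1), (4, 9, 2), (4, 11, 3), (6, 1, 0), (6, 5, 1), (6, 7, 2), (9, 7, 4), (10, 5, 3), (11, 4, 3)]


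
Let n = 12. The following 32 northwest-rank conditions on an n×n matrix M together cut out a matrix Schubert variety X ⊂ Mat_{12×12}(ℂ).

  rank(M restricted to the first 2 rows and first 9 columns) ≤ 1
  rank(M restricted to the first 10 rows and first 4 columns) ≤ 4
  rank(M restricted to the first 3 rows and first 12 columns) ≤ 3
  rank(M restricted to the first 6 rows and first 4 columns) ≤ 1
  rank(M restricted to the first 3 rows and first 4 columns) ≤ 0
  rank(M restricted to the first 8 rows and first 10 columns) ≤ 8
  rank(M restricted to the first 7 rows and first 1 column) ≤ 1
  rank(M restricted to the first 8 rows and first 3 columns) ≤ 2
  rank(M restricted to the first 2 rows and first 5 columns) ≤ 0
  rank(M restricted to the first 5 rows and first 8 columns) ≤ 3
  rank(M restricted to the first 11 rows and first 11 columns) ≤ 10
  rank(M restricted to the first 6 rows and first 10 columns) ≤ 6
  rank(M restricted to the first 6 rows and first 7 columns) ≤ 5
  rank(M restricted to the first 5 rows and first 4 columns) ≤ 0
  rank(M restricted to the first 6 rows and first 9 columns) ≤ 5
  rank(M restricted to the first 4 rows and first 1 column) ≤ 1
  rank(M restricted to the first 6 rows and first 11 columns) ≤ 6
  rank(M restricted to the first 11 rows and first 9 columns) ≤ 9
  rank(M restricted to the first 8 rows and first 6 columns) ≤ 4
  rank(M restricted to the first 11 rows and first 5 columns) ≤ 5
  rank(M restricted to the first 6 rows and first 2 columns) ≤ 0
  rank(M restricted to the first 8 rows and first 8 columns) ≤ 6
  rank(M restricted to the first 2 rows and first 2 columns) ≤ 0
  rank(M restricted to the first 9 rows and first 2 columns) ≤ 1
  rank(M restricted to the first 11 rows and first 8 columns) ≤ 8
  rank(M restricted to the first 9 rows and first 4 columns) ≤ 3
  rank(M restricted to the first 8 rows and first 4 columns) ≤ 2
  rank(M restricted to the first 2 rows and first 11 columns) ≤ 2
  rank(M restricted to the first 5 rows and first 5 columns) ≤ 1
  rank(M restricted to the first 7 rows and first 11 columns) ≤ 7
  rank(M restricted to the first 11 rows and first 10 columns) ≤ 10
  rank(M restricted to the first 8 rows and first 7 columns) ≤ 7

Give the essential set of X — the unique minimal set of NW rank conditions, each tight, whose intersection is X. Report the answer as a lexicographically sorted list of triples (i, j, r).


Rank table r_w(12×12) implied by the 32 constraints:

  R[1]: 0 | 0 | 0 | 0 | 0 | 1 | 1 | 1 | 1 | 1 | 1 | 1
  R[2]: 0 | 0 | 0 | 0 | 0 | 1 | 1 | 1 | 1 | 2 | 2 | 2
  R[3]: 0 | 0 | 0 | 0 | 1 | 2 | 2 | 2 | 2 | 3 | 3 | 3
  R[4]: 0 | 0 | 0 | 0 | 1 | 2 | 3 | 3 | 3 | 4 | 4 | 4
  R[5]: 0 | 0 | 0 | 0 | 1 | 2 | 3 | 3 | 4 | 5 | 5 | 5
  R[6]: 0 | 0 | 1 | 1 | 2 | 3 | 4 | 4 | 5 | 6 | 6 | 6
  R[7]: 1 | 1 | 2 | 2 | 3 | 4 | 5 | 5 | 6 | 7 | 7 | 7
  R[8]: 1 | 1 | 2 | 2 | 3 | 4 | 5 | 6 | 7 | 8 | 8 | 8
  R[9]: 1 | 1 | 2 | 3 | 4 | 5 | 6 | 7 | 8 | 9 | 9 | 9
  R[10]: 1 | 2 | 3 | 4 | 5 | 6 | 7 | 8 | 9 | 10 | 10 | 10
  R[11]: 1 | 2 | 3 | 4 | 5 | 6 | 7 | 8 | 9 | 10 | 10 | 11
  R[12]: 1 | 2 | 3 | 4 | 5 | 6 | 7 | 8 | 9 | 10 | 11 | 12

reading off 1-entries of Δ²R: w = (6, 10, 5, 7, 9, 3, 1, 8, 4, 2, 12, 11).

ℓ(w)=32; the 8 essential cells (i,j,r):

[(2, 5, 0), (2, 9, 1), (5, 4, 0), (5, 8, 3), (6, 2, 0), (8, 4, 2), (9, 2, 1), (11, 11, 10)]


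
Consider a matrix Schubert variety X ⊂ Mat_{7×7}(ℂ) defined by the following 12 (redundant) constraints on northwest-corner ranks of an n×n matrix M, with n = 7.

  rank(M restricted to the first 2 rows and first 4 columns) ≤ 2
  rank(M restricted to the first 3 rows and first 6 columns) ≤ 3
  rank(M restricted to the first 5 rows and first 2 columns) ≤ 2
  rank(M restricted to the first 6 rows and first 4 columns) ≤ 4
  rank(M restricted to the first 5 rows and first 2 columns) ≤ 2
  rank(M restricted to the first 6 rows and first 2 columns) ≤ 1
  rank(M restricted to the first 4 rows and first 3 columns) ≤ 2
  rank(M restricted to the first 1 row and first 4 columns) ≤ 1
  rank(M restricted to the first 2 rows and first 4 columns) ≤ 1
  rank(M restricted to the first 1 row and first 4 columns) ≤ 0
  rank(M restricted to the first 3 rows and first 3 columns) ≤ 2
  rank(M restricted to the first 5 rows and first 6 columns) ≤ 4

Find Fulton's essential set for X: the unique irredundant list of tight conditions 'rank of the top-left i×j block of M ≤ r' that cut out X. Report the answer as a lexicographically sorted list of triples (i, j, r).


Computing R[i][j] = min implied NW-rank bound (n=7, 12 conditions):

  i=1: 0 | 0 | 0 | 0 | 1 | 1 | 1
  i=2: 1 | 1 | 1 | 1 | 2 | 2 | 2
  i=3: 1 | 1 | 2 | 2 | 3 | 3 | 3
  i=4: 1 | 1 | 2 | 3 | 4 | 4 | 4
  i=5: 1 | 1 | 2 | 3 | 4 | 4 | 5
  i=6: 1 | 1 | 2 | 3 | 4 | 5 | 6
  i=7: 1 | 2 | 3 | 4 | 5 | 6 | 7

hence w(1..7) = (5, 1, 3, 4, 7, 6, 2).

D(w) has 9 cells with 3 SE-corners; essential set:

[(1, 4, 0), (5, 6, 4), (6, 2, 1)]


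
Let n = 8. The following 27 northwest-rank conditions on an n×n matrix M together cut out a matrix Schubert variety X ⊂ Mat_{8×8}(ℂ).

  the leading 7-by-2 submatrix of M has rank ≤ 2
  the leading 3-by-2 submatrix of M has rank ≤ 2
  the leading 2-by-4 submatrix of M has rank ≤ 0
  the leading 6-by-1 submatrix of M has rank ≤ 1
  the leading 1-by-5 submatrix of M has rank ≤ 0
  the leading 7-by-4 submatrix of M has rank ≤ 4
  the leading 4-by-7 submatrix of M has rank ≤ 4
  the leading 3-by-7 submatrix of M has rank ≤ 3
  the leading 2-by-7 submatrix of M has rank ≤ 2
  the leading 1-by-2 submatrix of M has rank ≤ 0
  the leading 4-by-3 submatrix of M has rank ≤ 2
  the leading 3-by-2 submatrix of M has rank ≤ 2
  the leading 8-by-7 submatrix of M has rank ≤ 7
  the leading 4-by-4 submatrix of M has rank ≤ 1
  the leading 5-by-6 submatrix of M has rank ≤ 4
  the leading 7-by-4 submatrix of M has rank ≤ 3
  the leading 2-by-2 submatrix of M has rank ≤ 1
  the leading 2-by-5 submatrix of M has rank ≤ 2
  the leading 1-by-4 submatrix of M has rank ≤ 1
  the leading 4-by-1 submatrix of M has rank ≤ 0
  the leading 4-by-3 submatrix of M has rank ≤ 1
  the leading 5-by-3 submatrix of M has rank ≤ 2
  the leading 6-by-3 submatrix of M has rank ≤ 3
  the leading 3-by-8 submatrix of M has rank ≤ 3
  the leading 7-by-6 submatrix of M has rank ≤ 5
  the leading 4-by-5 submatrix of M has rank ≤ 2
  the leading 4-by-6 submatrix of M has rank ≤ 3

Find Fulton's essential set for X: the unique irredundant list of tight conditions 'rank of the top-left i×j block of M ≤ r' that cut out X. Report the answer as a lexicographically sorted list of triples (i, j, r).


Computing R[i][j] = min implied NW-rank bound (n=8, 27 conditions):

  row 1: 0, 0, 0, 0, 0, 1, 1, 1
  row 2: 0, 0, 0, 0, 1, 2, 2, 2
  row 3: 0, 1, 1, 1, 2, 3, 3, 3
  row 4: 0, 1, 1, 1, 2, 3, 4, 4
  row 5: 1, 2, 2, 2, 3, 4, 5, 5
  row 6: 1, 2, 3, 3, 4, 5, 6, 6
  row 7: 1, 2, 3, 3, 4, 5, 6, 7
  row 8: 1, 2, 3, 4, 5, 6, 7, 8

giving w = (6, 5, 2, 7, 1, 3, 8, 4) via Δ²R.

5 SE-corners of the 14-cell Rothe diagram give Ess(w):

[(1, 5, 0), (2, 4, 0), (4, 1, 0), (4, 4, 1), (7, 4, 3)]


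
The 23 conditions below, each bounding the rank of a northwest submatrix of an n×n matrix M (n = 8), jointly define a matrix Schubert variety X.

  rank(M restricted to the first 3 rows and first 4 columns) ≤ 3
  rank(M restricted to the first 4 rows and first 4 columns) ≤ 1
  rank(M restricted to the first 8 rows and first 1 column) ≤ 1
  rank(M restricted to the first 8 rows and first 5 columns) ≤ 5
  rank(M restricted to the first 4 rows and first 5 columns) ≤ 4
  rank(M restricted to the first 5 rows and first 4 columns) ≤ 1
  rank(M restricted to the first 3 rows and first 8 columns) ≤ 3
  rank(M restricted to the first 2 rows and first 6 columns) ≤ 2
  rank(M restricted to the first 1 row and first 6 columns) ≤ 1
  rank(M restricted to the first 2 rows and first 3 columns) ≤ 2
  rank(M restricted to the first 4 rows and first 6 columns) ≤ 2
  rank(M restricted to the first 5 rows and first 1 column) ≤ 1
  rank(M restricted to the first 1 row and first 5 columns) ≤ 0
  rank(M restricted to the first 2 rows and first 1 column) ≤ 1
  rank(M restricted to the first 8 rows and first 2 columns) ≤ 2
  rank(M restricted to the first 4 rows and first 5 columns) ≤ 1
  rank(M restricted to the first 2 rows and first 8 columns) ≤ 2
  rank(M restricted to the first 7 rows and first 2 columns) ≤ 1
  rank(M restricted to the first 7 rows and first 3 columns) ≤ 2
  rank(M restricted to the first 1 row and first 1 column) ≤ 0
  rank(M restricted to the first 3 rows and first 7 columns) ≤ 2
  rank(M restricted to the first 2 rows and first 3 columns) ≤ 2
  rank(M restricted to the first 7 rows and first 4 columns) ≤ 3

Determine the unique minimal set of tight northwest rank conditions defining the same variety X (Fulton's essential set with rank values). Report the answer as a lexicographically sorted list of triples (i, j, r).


Rank table r_w(8×8) implied by the 23 constraints:

  i=1: 0  0  0  0  0  1  1  1
  i=2: 1  1  1  1  1  2  2  2
  i=3: 1  1  1  1  1  2  2  3
  i=4: 1  1  1  1  1  2  3  4
  i=5: 1  1  1  1  2  3  4  5
  i=6: 1  1  2  2  3  4  5  6
  i=7: 1  1  2  3  4  5  6  7
  i=8: 1  2  3  4  5  6  7  8

second differences of R give the permutation w = (6, 1, 8, 7, 5, 3, 4, 2).

ℓ(w)=19; the 5 essential cells (i,j,r):

[(1, 5, 0), (3, 7, 2), (4, 5, 1), (5, 4, 1), (7, 2, 1)]


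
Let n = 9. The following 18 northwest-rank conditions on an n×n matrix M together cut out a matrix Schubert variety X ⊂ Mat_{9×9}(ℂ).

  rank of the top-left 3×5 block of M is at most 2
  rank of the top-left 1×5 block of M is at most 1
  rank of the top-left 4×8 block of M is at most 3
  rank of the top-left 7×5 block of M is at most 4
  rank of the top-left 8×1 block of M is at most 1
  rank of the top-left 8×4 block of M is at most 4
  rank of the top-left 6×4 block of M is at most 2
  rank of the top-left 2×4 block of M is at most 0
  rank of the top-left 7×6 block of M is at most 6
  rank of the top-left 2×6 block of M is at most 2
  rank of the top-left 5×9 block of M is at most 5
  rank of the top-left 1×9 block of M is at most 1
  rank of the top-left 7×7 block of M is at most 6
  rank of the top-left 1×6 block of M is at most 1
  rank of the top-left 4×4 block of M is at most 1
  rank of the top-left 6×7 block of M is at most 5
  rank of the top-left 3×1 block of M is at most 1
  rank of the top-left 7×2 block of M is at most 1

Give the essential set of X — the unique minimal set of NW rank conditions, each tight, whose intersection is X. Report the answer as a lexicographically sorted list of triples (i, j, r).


The tightest implied rank at each (i,j), from the 18 conditions:

  R[1]: 0, 0, 0, 0, 1, 1, 1, 1, 1
  R[2]: 0, 0, 0, 0, 1, 2, 2, 2, 2
  R[3]: 1, 1, 1, 1, 2, 3, 3, 3, 3
  R[4]: 1, 1, 1, 1, 2, 3, 3, 3, 4
  R[5]: 1, 1, 2, 2, 3, 4, 4, 4, 5
  R[6]: 1, 1, 2, 2, 3, 4, 5, 5, 6
  R[7]: 1, 1, 2, 3, 4, 5, 6, 6, 7
  R[8]: 1, 2, 3, 4, 5, 6, 7, 7, 8
  R[9]: 1, 2, 3, 4, 5, 6, 7, 8, 9

second differences of R give the permutation w = (5, 6, 1, 9, 3, 7, 4, 2, 8).

Rothe diagram D(w) (17 cells), 5 SE-corners (essential conditions):

[(2, 4, 0), (4, 4, 1), (4, 8, 3), (6, 4, 2), (7, 2, 1)]


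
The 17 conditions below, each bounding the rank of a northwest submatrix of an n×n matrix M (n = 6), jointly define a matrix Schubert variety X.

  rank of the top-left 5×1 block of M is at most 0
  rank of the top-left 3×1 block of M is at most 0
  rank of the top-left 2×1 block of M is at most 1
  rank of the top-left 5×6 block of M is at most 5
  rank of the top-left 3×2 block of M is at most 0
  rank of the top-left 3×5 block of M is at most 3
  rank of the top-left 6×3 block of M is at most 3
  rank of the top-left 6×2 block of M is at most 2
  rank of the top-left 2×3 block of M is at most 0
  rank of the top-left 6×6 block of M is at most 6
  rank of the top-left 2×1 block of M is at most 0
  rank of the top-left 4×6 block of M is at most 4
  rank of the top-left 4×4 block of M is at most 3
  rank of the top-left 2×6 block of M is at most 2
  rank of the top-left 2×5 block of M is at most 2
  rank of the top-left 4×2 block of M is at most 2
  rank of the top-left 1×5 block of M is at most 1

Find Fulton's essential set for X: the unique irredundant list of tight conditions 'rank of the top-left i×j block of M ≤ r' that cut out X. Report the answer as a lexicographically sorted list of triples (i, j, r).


Recovering R(i,j) via the rank-extension bound from the 17 conditions:

  i=1: 0  0  0  1  1  1
  i=2: 0  0  0  1  2  2
  i=3: 0  0  1  2  3  3
  i=4: 0  1  2  3  4  4
  i=5: 0  1  2  3  4  5
  i=6: 1  2  3  4  5  6

so w = (4, 5, 3, 2, 6, 1).

|D(w)|=10, |Ess(w)|=3:

[(2, 3, 0), (3, 2, 0), (5, 1, 0)]


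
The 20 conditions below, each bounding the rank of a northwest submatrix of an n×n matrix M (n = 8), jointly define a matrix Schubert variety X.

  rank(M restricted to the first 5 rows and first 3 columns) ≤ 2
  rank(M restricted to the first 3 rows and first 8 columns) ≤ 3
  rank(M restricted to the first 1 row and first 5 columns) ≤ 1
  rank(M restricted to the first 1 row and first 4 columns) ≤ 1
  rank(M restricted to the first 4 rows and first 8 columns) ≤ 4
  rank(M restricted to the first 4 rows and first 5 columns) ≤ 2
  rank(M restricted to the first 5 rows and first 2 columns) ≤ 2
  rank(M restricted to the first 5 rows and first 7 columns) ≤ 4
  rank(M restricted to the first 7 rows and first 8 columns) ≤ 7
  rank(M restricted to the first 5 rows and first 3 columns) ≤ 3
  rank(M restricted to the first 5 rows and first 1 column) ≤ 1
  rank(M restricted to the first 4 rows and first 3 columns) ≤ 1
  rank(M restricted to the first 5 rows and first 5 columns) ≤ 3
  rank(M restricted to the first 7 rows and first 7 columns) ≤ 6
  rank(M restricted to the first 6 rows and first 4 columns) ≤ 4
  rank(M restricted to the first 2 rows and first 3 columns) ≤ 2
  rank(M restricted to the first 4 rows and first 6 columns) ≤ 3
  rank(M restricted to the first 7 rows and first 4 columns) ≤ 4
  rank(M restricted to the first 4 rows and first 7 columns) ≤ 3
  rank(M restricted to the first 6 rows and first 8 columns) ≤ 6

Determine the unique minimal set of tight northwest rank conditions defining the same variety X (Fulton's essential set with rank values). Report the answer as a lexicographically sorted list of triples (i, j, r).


The tightest implied rank at each (i,j), from the 20 conditions:

  R[1]: 1  1  1  1  1  1  1  1
  R[2]: 1  1  1  2  2  2  2  2
  R[3]: 1  1  1  2  2  3  3  3
  R[4]: 1  1  1  2  2  3  3  4
  R[5]: 1  2  2  3  3  4  4  5
  R[6]: 1  2  3  4  4  5  5  6
  R[7]: 1  2  3  4  5  6  6  7
  R[8]: 1  2  3  4  5  6  7  8

hence w(1..8) = (1, 4, 6, 8, 2, 3, 5, 7).

Rothe diagram D(w) (9 cells), 3 SE-corners (essential conditions):

[(4, 3, 1), (4, 5, 2), (4, 7, 3)]


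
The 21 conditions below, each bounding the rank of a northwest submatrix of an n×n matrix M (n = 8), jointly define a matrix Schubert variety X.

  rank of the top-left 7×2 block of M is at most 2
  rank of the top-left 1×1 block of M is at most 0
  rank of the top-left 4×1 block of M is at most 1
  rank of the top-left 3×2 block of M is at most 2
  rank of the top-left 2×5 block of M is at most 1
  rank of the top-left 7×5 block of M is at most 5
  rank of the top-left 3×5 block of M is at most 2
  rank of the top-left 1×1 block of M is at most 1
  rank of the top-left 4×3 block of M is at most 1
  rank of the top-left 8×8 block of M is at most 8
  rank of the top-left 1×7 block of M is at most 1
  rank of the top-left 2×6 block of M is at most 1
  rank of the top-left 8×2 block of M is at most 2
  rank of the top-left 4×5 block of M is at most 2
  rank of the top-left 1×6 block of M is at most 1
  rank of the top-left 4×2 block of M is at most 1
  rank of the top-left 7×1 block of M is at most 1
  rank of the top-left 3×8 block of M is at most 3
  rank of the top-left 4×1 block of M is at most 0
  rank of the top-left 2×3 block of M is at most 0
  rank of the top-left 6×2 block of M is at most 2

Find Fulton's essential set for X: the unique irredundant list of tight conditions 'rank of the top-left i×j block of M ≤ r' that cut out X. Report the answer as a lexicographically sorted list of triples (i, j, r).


Recovering R(i,j) via the rank-extension bound from the 21 conditions:

  i=1: 0, 0, 0, 1, 1, 1, 1, 1
  i=2: 0, 0, 0, 1, 1, 1, 2, 2
  i=3: 0, 1, 1, 2, 2, 2, 3, 3
  i=4: 0, 1, 1, 2, 2, 3, 4, 4
  i=5: 1, 2, 2, 3, 3, 4, 5, 5
  i=6: 1, 2, 3, 4, 4, 5, 6, 6
  i=7: 1, 2, 3, 4, 5, 6, 7, 7
  i=8: 1, 2, 3, 4, 5, 6, 7, 8

giving w = (4, 7, 2, 6, 1, 3, 5, 8) via Δ²R.

5 SE-corners of the 12-cell Rothe diagram give Ess(w):

[(2, 3, 0), (2, 6, 1), (4, 1, 0), (4, 3, 1), (4, 5, 2)]


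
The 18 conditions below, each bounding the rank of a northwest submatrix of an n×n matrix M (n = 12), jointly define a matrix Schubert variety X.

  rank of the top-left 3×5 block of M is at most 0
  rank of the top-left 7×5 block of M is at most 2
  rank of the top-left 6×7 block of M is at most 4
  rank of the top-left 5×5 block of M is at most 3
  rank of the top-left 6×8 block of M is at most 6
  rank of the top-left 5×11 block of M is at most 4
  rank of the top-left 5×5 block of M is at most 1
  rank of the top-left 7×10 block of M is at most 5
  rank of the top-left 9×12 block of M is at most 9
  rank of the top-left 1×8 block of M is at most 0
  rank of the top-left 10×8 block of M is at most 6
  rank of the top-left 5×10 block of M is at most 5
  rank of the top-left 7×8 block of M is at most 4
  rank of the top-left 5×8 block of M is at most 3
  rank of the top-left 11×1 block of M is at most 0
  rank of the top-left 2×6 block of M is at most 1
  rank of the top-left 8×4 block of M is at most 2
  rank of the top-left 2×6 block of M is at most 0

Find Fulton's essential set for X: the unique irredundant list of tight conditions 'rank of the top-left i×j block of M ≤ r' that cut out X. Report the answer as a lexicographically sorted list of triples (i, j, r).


The tightest implied rank at each (i,j), from the 18 conditions:

  row 1: 0 | 0 | 0 | 0 | 0 | 0 | 0 | 0 | 1 | 1 | 1 | 1
  row 2: 0 | 0 | 0 | 0 | 0 | 0 | 1 | 1 | 2 | 2 | 2 | 2
  row 3: 0 | 0 | 0 | 0 | 0 | 1 | 2 | 2 | 3 | 3 | 3 | 3
  row 4: 0 | 1 | 1 | 1 | 1 | 2 | 3 | 3 | 4 | 4 | 4 | 4
  row 5: 0 | 1 | 1 | 1 | 1 | 2 | 3 | 3 | 4 | 4 | 4 | 5
  row 6: 0 | 1 | 2 | 2 | 2 | 3 | 4 | 4 | 5 | 5 | 5 | 6
  row 7: 0 | 1 | 2 | 2 | 2 | 3 | 4 | 4 | 5 | 5 | 6 | 7
  row 8: 0 | 1 | 2 | 2 | 3 | 4 | 5 | 5 | 6 | 6 | 7 | 8
  row 9: 0 | 1 | 2 | 3 | 4 | 5 | 6 | 6 | 7 | 7 | 8 | 9
  row 10: 0 | 1 | 2 | 3 | 4 | 5 | 6 | 6 | 7 | 8 | 9 | 10
  row 11: 0 | 1 | 2 | 3 | 4 | 5 | 6 | 7 | 8 | 9 | 10 | 11
  row 12: 1 | 2 | 3 | 4 | 5 | 6 | 7 | 8 | 9 | 10 | 11 | 12

hence w(1..12) = (9, 7, 6, 2, 12, 3, 11, 5, 4, 10, 8, 1).

ℓ(w)=39; the 12 essential cells (i,j,r):

[(1, 8, 0), (2, 6, 0), (3, 5, 0), (5, 5, 1), (5, 8, 3), (5, 11, 4), (7, 5, 2), (7, 8, 4), (7, 10, 5), (8, 4, 2), (10, 8, 6), (11, 1, 0)]


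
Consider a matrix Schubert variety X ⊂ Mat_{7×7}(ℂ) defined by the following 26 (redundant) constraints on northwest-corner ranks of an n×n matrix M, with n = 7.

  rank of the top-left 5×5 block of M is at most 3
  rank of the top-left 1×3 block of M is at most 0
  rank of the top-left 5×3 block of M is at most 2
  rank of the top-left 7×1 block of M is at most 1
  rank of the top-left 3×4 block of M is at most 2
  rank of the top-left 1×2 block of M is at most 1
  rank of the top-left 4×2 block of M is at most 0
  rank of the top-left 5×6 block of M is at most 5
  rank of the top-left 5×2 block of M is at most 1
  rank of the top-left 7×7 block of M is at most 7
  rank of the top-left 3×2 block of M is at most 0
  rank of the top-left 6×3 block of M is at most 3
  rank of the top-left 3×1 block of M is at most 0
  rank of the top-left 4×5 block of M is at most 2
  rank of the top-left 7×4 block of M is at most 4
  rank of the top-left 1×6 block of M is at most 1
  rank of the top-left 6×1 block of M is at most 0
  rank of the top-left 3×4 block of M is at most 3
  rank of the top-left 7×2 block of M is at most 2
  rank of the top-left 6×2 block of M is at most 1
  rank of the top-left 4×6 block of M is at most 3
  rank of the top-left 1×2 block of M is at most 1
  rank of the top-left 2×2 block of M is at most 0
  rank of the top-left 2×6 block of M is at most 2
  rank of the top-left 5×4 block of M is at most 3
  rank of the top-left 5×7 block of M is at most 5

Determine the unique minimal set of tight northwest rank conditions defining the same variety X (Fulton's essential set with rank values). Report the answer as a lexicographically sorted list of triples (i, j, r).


Recovering R(i,j) via the rank-extension bound from the 26 conditions:

  i=1: 0 0 0 1 1 1 1
  i=2: 0 0 1 2 2 2 2
  i=3: 0 0 1 2 2 3 3
  i=4: 0 0 1 2 2 3 4
  i=5: 0 1 2 3 3 4 5
  i=6: 0 1 2 3 4 5 6
  i=7: 1 2 3 4 5 6 7

the unique w with this rank table is (4, 3, 6, 7, 2, 5, 1).

Fulton essential set (4 of the 13 Rothe cells):

[(1, 3, 0), (4, 2, 0), (4, 5, 2), (6, 1, 0)]


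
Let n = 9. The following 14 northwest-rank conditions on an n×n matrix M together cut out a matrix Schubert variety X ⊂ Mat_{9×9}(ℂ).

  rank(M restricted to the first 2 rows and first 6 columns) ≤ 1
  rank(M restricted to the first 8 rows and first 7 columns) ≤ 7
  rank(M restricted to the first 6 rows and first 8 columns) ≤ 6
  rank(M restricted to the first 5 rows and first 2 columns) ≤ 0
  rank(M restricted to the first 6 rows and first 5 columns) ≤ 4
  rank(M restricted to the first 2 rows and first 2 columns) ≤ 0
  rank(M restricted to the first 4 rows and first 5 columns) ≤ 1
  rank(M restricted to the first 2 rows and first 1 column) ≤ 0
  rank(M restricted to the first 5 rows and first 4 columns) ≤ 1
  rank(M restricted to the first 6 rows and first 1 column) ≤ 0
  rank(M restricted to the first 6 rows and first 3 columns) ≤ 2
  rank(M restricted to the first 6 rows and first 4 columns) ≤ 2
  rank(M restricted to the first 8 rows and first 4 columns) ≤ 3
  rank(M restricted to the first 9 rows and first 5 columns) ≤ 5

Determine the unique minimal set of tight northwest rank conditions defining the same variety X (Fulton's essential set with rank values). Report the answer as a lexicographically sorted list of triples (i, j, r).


Recovering R(i,j) via the rank-extension bound from the 14 conditions:

  i=1: 0 | 0 | 1 | 1 | 1 | 1 | 1 | 1 | 1
  i=2: 0 | 0 | 1 | 1 | 1 | 1 | 2 | 2 | 2
  i=3: 0 | 0 | 1 | 1 | 1 | 2 | 3 | 3 | 3
  i=4: 0 | 0 | 1 | 1 | 1 | 2 | 3 | 4 | 4
  i=5: 0 | 0 | 1 | 1 | 2 | 3 | 4 | 5 | 5
  i=6: 0 | 1 | 2 | 2 | 3 | 4 | 5 | 6 | 6
  i=7: 1 | 2 | 3 | 3 | 4 | 5 | 6 | 7 | 7
  i=8: 1 | 2 | 3 | 3 | 4 | 5 | 6 | 7 | 8
  i=9: 1 | 2 | 3 | 4 | 5 | 6 | 7 | 8 | 9

hence w(1..9) = (3, 7, 6, 8, 5, 2, 1, 9, 4).

Fulton essential set (6 of the 20 Rothe cells):

[(2, 6, 1), (4, 5, 1), (5, 2, 0), (5, 4, 1), (6, 1, 0), (8, 4, 3)]


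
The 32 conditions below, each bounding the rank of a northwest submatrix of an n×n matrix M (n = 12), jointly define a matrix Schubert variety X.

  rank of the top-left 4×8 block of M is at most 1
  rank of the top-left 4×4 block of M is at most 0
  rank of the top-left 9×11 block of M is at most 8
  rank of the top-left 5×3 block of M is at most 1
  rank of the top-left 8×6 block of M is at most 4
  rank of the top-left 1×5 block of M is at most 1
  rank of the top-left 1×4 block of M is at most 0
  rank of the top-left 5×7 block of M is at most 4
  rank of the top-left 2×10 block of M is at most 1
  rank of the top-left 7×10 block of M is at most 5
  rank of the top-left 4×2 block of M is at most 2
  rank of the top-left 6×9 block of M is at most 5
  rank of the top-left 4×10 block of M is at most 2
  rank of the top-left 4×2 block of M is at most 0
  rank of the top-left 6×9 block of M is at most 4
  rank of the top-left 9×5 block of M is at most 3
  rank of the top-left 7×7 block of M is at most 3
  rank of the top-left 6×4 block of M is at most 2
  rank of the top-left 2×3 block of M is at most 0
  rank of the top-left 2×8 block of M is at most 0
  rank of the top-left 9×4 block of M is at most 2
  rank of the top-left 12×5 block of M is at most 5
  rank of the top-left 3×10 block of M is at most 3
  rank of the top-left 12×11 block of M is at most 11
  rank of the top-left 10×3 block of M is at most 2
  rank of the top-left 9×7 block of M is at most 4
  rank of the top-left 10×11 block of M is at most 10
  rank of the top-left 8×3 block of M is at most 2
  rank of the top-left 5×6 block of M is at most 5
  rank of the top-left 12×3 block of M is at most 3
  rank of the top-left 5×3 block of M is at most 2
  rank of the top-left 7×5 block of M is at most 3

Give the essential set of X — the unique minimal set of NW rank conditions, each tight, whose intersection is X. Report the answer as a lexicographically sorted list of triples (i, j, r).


The tightest implied rank at each (i,j), from the 32 conditions:

  row 1: 0 0 0 0 0 0 0 0 1 1 1 1
  row 2: 0 0 0 0 0 0 0 0 1 1 2 2
  row 3: 0 0 0 0 1 1 1 1 2 2 3 3
  row 4: 0 0 0 0 1 1 1 1 2 2 3 4
  row 5: 1 1 1 1 2 2 2 2 3 3 4 5
  row 6: 1 2 2 2 3 3 3 3 4 4 5 6
  row 7: 1 2 2 2 3 3 3 4 5 5 6 7
  row 8: 1 2 2 2 3 4 4 5 6 6 7 8
  row 9: 1 2 2 2 3 4 4 5 6 7 8 9
  row 10: 1 2 2 3 4 5 5 6 7 8 9 10
  row 11: 1 2 3 4 5 6 6 7 8 9 10 11
  row 12: 1 2 3 4 5 6 7 8 9 10 11 12

giving w = (9, 11, 5, 12, 1, 2, 8, 6, 10, 4, 3, 7) via Δ²R.

ℓ(w)=39; the 9 essential cells (i,j,r):

[(2, 8, 0), (2, 10, 1), (4, 4, 0), (4, 8, 1), (4, 10, 2), (7, 7, 3), (9, 4, 2), (9, 7, 4), (10, 3, 2)]


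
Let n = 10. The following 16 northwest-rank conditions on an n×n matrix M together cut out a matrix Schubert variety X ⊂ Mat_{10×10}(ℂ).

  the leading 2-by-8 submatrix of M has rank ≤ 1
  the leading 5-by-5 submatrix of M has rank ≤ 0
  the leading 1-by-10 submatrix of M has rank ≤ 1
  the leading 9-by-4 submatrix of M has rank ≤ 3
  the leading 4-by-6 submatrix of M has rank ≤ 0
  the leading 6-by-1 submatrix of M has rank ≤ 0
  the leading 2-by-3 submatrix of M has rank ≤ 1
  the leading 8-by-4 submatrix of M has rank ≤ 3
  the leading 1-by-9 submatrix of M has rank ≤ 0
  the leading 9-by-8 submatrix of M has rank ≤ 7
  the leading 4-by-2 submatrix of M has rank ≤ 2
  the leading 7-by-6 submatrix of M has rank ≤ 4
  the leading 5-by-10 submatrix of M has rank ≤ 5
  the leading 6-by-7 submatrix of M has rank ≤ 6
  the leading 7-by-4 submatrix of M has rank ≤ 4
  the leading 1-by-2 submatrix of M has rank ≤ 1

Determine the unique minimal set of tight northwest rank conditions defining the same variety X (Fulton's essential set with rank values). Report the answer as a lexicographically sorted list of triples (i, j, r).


Rank table r_w(10×10) implied by the 16 constraints:

  i=1: 0, 0, 0, 0, 0, 0, 0, 0, 0, 1
  i=2: 0, 0, 0, 0, 0, 0, 1, 1, 1, 2
  i=3: 0, 0, 0, 0, 0, 0, 1, 2, 2, 3
  i=4: 0, 0, 0, 0, 0, 0, 1, 2, 3, 4
  i=5: 0, 0, 0, 0, 0, 1, 2, 3, 4, 5
  i=6: 0, 1, 1, 1, 1, 2, 3, 4, 5, 6
  i=7: 1, 2, 2, 2, 2, 3, 4, 5, 6, 7
  i=8: 1, 2, 3, 3, 3, 4, 5, 6, 7, 8
  i=9: 1, 2, 3, 3, 4, 5, 6, 7, 8, 9
  i=10: 1, 2, 3, 4, 5, 6, 7, 8, 9, 10

hence w(1..10) = (10, 7, 8, 9, 6, 2, 1, 3, 5, 4).

ℓ(w)=34; the 5 essential cells (i,j,r):

[(1, 9, 0), (4, 6, 0), (5, 5, 0), (6, 1, 0), (9, 4, 3)]


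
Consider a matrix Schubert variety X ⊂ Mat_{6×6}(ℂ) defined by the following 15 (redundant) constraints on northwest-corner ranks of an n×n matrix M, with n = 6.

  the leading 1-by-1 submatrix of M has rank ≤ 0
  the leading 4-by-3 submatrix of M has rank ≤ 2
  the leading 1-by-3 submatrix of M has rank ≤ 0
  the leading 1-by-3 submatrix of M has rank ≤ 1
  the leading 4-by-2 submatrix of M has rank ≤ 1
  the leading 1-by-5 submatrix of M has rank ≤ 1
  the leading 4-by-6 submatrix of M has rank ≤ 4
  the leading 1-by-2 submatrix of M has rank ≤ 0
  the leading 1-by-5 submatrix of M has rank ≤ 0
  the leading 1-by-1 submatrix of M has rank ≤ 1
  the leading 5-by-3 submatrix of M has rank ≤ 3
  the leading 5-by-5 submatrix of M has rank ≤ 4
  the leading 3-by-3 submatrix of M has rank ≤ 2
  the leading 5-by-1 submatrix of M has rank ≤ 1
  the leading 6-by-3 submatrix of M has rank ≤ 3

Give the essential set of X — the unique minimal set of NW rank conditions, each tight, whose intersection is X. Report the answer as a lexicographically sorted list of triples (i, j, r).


Recovering R(i,j) via the rank-extension bound from the 15 conditions:

  i=1: 0  0  0  0  0  1
  i=2: 1  1  1  1  1  2
  i=3: 1  1  2  2  2  3
  i=4: 1  1  2  3  3  4
  i=5: 1  2  3  4  4  5
  i=6: 1  2  3  4  5  6

so w = (6, 1, 3, 4, 2, 5).

ℓ(w)=7; the 2 essential cells (i,j,r):

[(1, 5, 0), (4, 2, 1)]


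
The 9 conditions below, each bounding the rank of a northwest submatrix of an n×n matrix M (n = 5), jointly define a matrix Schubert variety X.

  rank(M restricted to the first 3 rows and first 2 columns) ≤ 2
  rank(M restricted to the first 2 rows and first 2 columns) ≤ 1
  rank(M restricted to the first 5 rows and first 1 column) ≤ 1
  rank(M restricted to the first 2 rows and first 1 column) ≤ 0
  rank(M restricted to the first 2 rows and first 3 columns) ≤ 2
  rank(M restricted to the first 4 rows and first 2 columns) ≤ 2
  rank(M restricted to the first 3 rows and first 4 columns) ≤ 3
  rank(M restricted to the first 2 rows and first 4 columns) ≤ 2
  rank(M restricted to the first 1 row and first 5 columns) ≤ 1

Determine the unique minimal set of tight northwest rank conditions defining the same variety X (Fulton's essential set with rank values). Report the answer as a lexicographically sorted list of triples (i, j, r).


Rank table r_w(5×5) implied by the 9 constraints:

  i=1: 0  1  1  1  1
  i=2: 0  1  2  2  2
  i=3: 1  2  3  3  3
  i=4: 1  2  3  4  4
  i=5: 1  2  3  4  5

so w = (2, 3, 1, 4, 5).

D(w) has 2 cells with 1 SE-corner; essential set:

[(2, 1, 0)]


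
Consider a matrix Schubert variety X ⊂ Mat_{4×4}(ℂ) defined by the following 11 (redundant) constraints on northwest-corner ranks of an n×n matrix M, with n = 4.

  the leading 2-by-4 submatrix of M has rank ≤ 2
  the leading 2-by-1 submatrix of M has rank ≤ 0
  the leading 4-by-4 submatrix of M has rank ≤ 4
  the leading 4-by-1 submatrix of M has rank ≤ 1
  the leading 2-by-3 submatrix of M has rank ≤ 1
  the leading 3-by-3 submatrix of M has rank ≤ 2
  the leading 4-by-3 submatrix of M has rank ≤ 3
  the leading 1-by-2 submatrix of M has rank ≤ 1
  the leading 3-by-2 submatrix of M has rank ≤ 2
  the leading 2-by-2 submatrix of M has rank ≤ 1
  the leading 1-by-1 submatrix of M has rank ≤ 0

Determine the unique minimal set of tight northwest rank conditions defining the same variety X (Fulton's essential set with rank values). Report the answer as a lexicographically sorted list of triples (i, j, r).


Computing R[i][j] = min implied NW-rank bound (n=4, 11 conditions):

  i=1: 0 | 1 | 1 | 1
  i=2: 0 | 1 | 1 | 2
  i=3: 1 | 2 | 2 | 3
  i=4: 1 | 2 | 3 | 4

giving w = (2, 4, 1, 3) via Δ²R.

2 SE-corners of the 3-cell Rothe diagram give Ess(w):

[(2, 1, 0), (2, 3, 1)]


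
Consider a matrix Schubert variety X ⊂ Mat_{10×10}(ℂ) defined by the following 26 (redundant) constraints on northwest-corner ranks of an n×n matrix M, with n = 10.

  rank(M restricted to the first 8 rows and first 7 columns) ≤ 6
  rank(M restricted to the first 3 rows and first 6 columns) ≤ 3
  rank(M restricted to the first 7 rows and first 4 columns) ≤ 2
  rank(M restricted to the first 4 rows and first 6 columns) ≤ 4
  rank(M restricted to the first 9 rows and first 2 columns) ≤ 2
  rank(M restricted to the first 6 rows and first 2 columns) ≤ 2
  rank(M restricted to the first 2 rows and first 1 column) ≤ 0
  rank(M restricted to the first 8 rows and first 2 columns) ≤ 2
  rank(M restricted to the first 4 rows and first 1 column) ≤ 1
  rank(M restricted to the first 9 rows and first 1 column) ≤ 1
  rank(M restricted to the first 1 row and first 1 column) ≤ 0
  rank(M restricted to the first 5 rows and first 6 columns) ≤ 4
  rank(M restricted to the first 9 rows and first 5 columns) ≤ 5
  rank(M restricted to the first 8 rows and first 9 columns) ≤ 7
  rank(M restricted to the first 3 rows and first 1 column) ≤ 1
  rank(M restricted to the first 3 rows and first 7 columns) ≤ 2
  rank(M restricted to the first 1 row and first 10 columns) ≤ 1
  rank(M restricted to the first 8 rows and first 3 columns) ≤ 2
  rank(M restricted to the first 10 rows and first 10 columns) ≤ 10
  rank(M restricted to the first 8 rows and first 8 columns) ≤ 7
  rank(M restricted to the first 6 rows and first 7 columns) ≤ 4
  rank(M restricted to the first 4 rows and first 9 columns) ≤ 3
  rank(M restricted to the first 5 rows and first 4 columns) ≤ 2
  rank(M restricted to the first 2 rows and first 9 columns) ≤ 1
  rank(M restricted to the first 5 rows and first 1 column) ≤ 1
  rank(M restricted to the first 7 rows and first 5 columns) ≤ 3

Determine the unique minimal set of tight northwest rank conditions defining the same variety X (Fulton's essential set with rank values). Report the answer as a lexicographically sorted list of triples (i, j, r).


Computing R[i][j] = min implied NW-rank bound (n=10, 26 conditions):

  0  1  1  1  1  1  1  1  1  1
  0  1  1  1  1  1  1  1  1  2
  1  2  2  2  2  2  2  2  2  3
  1  2  2  2  3  3  3  3  3  4
  1  2  2  2  3  4  4  4  4  5
  1  2  2  2  3  4  4  5  5  6
  1  2  2  2  3  4  5  6  6  7
  1  2  2  3  4  5  6  7  7  8
  1  2  3  4  5  6  7  8  8  9
  1  2  3  4  5  6  7  8  9  10

the unique w with this rank table is (2, 10, 1, 5, 6, 8, 7, 4, 3, 9).

Rothe diagram D(w) (19 cells), 5 SE-corners (essential conditions):

[(2, 1, 0), (2, 9, 1), (6, 7, 4), (7, 4, 2), (8, 3, 2)]
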